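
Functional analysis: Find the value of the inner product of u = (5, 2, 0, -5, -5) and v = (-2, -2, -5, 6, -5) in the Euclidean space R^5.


Computing the standard inner product <u, v> = sum u_i * v_i
= 5*-2 + 2*-2 + 0*-5 + -5*6 + -5*-5
= -10 + -4 + 0 + -30 + 25
= -19

-19


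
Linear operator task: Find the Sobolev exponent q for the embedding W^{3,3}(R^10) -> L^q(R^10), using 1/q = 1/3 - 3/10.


Using the Sobolev embedding formula: 1/q = 1/p - k/n
1/q = 1/3 - 3/10 = 1/30
q = 1/(1/30) = 30

30.0000


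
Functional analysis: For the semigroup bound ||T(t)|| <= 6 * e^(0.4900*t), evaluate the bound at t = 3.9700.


||T(3.9700)|| <= 6 * exp(0.4900 * 3.9700)
= 6 * exp(1.9453)
= 6 * 6.9957
= 41.9744

41.9744


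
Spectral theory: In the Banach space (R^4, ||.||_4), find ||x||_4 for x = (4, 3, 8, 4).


The l^4 norm = (sum |x_i|^4)^(1/4)
Sum of 4th powers = 256 + 81 + 4096 + 256 = 4689
||x||_4 = (4689)^(1/4) = 8.2750

8.2750


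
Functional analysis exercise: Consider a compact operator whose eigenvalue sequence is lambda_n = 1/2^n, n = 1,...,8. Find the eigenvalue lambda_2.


The eigenvalue formula gives lambda_2 = 1/2^2
= 1/4
= 0.2500

0.2500


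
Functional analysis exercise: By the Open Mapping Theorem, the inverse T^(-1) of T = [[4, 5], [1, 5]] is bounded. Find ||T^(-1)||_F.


det(T) = 4*5 - 5*1 = 15
T^(-1) = (1/15) * [[5, -5], [-1, 4]] = [[0.3333, -0.3333], [-0.0667, 0.2667]]
||T^(-1)||_F^2 = 0.3333^2 + (-0.3333)^2 + (-0.0667)^2 + 0.2667^2 = 0.2978
||T^(-1)||_F = sqrt(0.2978) = 0.5457

0.5457


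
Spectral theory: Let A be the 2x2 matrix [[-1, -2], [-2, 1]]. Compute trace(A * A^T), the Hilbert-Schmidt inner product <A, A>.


trace(A * A^T) = sum of squares of all entries
= (-1)^2 + (-2)^2 + (-2)^2 + 1^2
= 1 + 4 + 4 + 1
= 10

10


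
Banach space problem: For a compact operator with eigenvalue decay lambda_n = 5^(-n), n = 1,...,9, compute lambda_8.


The eigenvalue formula gives lambda_8 = 1/5^8
= 1/390625
= 2.5600e-06

2.5600e-06


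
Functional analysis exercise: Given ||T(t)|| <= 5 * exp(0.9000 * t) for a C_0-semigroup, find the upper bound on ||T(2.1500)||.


||T(2.1500)|| <= 5 * exp(0.9000 * 2.1500)
= 5 * exp(1.9350)
= 5 * 6.9240
= 34.6202

34.6202


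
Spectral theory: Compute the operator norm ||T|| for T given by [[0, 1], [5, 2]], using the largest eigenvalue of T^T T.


A^T A = [[25, 10], [10, 5]]
trace(A^T A) = 30, det(A^T A) = 25
discriminant = 30^2 - 4*25 = 800
Largest eigenvalue of A^T A = (trace + sqrt(disc))/2 = 29.1421
||T|| = sqrt(29.1421) = 5.3983

5.3983


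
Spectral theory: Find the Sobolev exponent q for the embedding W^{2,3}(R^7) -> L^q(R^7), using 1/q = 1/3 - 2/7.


Using the Sobolev embedding formula: 1/q = 1/p - k/n
1/q = 1/3 - 2/7 = 1/21
q = 1/(1/21) = 21

21.0000


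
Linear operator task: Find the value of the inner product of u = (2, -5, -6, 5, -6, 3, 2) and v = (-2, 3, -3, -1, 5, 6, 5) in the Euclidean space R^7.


Computing the standard inner product <u, v> = sum u_i * v_i
= 2*-2 + -5*3 + -6*-3 + 5*-1 + -6*5 + 3*6 + 2*5
= -4 + -15 + 18 + -5 + -30 + 18 + 10
= -8

-8


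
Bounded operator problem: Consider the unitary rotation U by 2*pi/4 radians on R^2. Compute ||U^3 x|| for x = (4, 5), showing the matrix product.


U is a rotation by theta = 2*pi/4
U^3 = rotation by 3*theta = 6*pi/4
cos(6*pi/4) = 0.0000, sin(6*pi/4) = -1.0000
U^3 x = (0.0000 * 4 - -1.0000 * 5, -1.0000 * 4 + 0.0000 * 5)
= (5.0000, -4.0000)
||U^3 x|| = sqrt(5.0000^2 + (-4.0000)^2) = sqrt(41.0000) = 6.4031

6.4031


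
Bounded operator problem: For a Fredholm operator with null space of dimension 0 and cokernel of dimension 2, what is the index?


The Fredholm index is defined as ind(T) = dim(ker T) - dim(coker T)
= 0 - 2
= -2

-2


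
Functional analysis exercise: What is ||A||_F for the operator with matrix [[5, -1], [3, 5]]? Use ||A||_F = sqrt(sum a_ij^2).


||A||_F^2 = sum a_ij^2
= 5^2 + (-1)^2 + 3^2 + 5^2
= 25 + 1 + 9 + 25 = 60
||A||_F = sqrt(60) = 7.7460

7.7460


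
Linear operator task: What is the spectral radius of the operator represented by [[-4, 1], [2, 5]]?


For a 2x2 matrix, eigenvalues satisfy lambda^2 - (trace)*lambda + det = 0
trace = -4 + 5 = 1
det = -4*5 - 1*2 = -22
discriminant = 1^2 - 4*(-22) = 89
spectral radius = max |eigenvalue| = 5.2170

5.2170


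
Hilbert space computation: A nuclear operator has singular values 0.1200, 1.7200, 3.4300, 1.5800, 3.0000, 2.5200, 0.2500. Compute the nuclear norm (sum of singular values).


The nuclear norm is the sum of all singular values.
||T||_1 = 0.1200 + 1.7200 + 3.4300 + 1.5800 + 3.0000 + 2.5200 + 0.2500
= 12.6200

12.6200


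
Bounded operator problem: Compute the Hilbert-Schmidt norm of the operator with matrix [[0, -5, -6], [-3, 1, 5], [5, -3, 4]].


The Hilbert-Schmidt norm is sqrt(sum of squares of all entries).
Sum of squares = 0^2 + (-5)^2 + (-6)^2 + (-3)^2 + 1^2 + 5^2 + 5^2 + (-3)^2 + 4^2
= 0 + 25 + 36 + 9 + 1 + 25 + 25 + 9 + 16 = 146
||T||_HS = sqrt(146) = 12.0830

12.0830


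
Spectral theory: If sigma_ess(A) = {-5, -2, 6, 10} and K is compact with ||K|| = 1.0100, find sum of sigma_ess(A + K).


By Weyl's theorem, the essential spectrum is invariant under compact perturbations.
sigma_ess(A + K) = sigma_ess(A) = {-5, -2, 6, 10}
Sum = -5 + -2 + 6 + 10 = 9

9


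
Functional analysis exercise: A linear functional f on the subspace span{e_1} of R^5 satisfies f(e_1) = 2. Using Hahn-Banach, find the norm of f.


The norm of f is given by ||f|| = sup_{||x||=1} |f(x)|.
On span{e_1}, ||e_1|| = 1, so ||f|| = |f(e_1)| / ||e_1||
= |2| / 1 = 2.0000

2.0000


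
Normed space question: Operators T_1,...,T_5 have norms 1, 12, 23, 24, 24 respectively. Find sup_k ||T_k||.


By the Uniform Boundedness Principle, the supremum of norms is finite.
sup_k ||T_k|| = max(1, 12, 23, 24, 24) = 24

24


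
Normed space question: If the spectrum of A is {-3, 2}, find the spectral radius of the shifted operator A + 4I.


Spectrum of A + 4I = {1, 6}
Spectral radius = max |lambda| over the shifted spectrum
= max(1, 6) = 6

6


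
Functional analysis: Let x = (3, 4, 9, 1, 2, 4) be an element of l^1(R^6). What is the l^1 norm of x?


The l^1 norm equals the sum of absolute values of all components.
||x||_1 = 3 + 4 + 9 + 1 + 2 + 4
= 23

23.0000


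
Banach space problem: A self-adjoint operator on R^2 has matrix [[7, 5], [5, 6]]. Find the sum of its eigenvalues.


For a self-adjoint (symmetric) matrix, the eigenvalues are real.
The sum of eigenvalues equals the trace of the matrix.
trace = 7 + 6 = 13

13


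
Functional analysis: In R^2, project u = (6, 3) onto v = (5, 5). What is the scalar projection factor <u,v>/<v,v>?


Computing <u,v> = 6*5 + 3*5 = 45
Computing <v,v> = 5^2 + 5^2 = 50
Projection coefficient = 45/50 = 0.9000

0.9000


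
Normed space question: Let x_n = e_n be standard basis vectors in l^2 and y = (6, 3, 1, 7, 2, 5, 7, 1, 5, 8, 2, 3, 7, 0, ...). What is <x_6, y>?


x_6 = e_6 is the standard basis vector with 1 in position 6.
<x_6, y> = y_6 = 5
As n -> infinity, <x_n, y> -> 0, confirming weak convergence of (x_n) to 0.

5


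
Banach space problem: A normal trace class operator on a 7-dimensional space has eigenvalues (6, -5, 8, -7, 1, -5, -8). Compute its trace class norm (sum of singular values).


For a normal operator, singular values equal |eigenvalues|.
Trace norm = sum |lambda_i| = 6 + 5 + 8 + 7 + 1 + 5 + 8
= 40

40


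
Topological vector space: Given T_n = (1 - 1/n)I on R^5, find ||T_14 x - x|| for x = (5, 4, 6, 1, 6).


T_14 x - x = (1 - 1/14)x - x = -x/14
||x|| = sqrt(114) = 10.6771
||T_14 x - x|| = ||x||/14 = 10.6771/14 = 0.7626

0.7626


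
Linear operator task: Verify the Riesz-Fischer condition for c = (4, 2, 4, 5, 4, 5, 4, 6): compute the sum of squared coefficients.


sum |c_n|^2 = 4^2 + 2^2 + 4^2 + 5^2 + 4^2 + 5^2 + 4^2 + 6^2
= 16 + 4 + 16 + 25 + 16 + 25 + 16 + 36
= 154

154


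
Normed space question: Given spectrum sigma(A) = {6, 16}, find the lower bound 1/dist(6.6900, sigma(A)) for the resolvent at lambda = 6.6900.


dist(6.6900, {6, 16}) = min(|6.6900 - 6|, |6.6900 - 16|)
= min(0.6900, 9.3100) = 0.6900
Resolvent bound = 1/0.6900 = 1.4493

1.4493


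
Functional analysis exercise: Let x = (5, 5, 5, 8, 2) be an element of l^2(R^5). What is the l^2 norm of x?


The l^2 norm = (sum |x_i|^2)^(1/2)
Sum of 2th powers = 25 + 25 + 25 + 64 + 4 = 143
||x||_2 = (143)^(1/2) = 11.9583

11.9583


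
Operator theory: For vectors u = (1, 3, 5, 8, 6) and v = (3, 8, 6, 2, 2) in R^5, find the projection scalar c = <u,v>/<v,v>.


Computing <u,v> = 1*3 + 3*8 + 5*6 + 8*2 + 6*2 = 85
Computing <v,v> = 3^2 + 8^2 + 6^2 + 2^2 + 2^2 = 117
Projection coefficient = 85/117 = 0.7265

0.7265


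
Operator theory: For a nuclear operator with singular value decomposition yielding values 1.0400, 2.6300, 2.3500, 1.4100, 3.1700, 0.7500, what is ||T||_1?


The nuclear norm is the sum of all singular values.
||T||_1 = 1.0400 + 2.6300 + 2.3500 + 1.4100 + 3.1700 + 0.7500
= 11.3500

11.3500


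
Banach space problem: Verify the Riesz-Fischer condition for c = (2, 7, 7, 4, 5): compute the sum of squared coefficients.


sum |c_n|^2 = 2^2 + 7^2 + 7^2 + 4^2 + 5^2
= 4 + 49 + 49 + 16 + 25
= 143

143


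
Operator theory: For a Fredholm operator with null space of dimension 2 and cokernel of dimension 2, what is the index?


The Fredholm index is defined as ind(T) = dim(ker T) - dim(coker T)
= 2 - 2
= 0

0


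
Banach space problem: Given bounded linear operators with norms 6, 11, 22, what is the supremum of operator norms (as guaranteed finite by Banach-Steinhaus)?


By the Uniform Boundedness Principle, the supremum of norms is finite.
sup_k ||T_k|| = max(6, 11, 22) = 22

22


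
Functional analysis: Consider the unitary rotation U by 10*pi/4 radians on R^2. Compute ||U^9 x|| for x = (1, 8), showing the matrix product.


U is a rotation by theta = 10*pi/4
U^9 = rotation by 9*theta = 90*pi/4 = 2*pi/4 (mod 2*pi)
cos(2*pi/4) = 0.0000, sin(2*pi/4) = 1.0000
U^9 x = (0.0000 * 1 - 1.0000 * 8, 1.0000 * 1 + 0.0000 * 8)
= (-8.0000, 1.0000)
||U^9 x|| = sqrt((-8.0000)^2 + 1.0000^2) = sqrt(65.0000) = 8.0623

8.0623


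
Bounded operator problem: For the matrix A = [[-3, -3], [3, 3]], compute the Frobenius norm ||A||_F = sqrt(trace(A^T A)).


||A||_F^2 = sum a_ij^2
= (-3)^2 + (-3)^2 + 3^2 + 3^2
= 9 + 9 + 9 + 9 = 36
||A||_F = sqrt(36) = 6.0000

6.0000


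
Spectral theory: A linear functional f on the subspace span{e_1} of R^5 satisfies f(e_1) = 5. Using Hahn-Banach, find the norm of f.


The norm of f is given by ||f|| = sup_{||x||=1} |f(x)|.
On span{e_1}, ||e_1|| = 1, so ||f|| = |f(e_1)| / ||e_1||
= |5| / 1 = 5.0000

5.0000


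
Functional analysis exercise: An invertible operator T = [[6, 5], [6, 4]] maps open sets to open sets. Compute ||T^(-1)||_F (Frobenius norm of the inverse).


det(T) = 6*4 - 5*6 = -6
T^(-1) = (1/-6) * [[4, -5], [-6, 6]] = [[-0.6667, 0.8333], [1.0000, -1.0000]]
||T^(-1)||_F^2 = (-0.6667)^2 + 0.8333^2 + 1.0000^2 + (-1.0000)^2 = 3.1389
||T^(-1)||_F = sqrt(3.1389) = 1.7717

1.7717


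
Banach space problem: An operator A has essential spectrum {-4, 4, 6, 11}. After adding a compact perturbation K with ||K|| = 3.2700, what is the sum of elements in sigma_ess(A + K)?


By Weyl's theorem, the essential spectrum is invariant under compact perturbations.
sigma_ess(A + K) = sigma_ess(A) = {-4, 4, 6, 11}
Sum = -4 + 4 + 6 + 11 = 17

17


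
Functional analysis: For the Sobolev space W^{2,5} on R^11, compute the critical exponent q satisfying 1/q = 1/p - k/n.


Using the Sobolev embedding formula: 1/q = 1/p - k/n
1/q = 1/5 - 2/11 = 1/55
q = 1/(1/55) = 55

55.0000


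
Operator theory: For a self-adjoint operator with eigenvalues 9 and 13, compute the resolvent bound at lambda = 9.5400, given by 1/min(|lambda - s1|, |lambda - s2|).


dist(9.5400, {9, 13}) = min(|9.5400 - 9|, |9.5400 - 13|)
= min(0.5400, 3.4600) = 0.5400
Resolvent bound = 1/0.5400 = 1.8519

1.8519


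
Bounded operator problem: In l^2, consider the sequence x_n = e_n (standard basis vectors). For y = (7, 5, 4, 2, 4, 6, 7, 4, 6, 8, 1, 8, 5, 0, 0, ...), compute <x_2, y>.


x_2 = e_2 is the standard basis vector with 1 in position 2.
<x_2, y> = y_2 = 5
As n -> infinity, <x_n, y> -> 0, confirming weak convergence of (x_n) to 0.

5


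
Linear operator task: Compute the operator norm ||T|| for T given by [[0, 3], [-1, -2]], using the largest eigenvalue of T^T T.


A^T A = [[1, 2], [2, 13]]
trace(A^T A) = 14, det(A^T A) = 9
discriminant = 14^2 - 4*9 = 160
Largest eigenvalue of A^T A = (trace + sqrt(disc))/2 = 13.3246
||T|| = sqrt(13.3246) = 3.6503

3.6503


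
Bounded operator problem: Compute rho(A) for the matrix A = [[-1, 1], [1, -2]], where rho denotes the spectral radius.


For a 2x2 matrix, eigenvalues satisfy lambda^2 - (trace)*lambda + det = 0
trace = -1 + -2 = -3
det = -1*-2 - 1*1 = 1
discriminant = (-3)^2 - 4*(1) = 5
spectral radius = max |eigenvalue| = 2.6180

2.6180


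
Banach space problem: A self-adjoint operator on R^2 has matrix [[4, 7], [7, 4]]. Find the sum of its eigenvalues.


For a self-adjoint (symmetric) matrix, the eigenvalues are real.
The sum of eigenvalues equals the trace of the matrix.
trace = 4 + 4 = 8

8


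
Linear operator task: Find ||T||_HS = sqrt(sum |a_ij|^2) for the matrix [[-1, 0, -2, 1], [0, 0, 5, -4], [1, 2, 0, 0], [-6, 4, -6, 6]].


The Hilbert-Schmidt norm is sqrt(sum of squares of all entries).
Sum of squares = (-1)^2 + 0^2 + (-2)^2 + 1^2 + 0^2 + 0^2 + 5^2 + (-4)^2 + 1^2 + 2^2 + 0^2 + 0^2 + (-6)^2 + 4^2 + (-6)^2 + 6^2
= 1 + 0 + 4 + 1 + 0 + 0 + 25 + 16 + 1 + 4 + 0 + 0 + 36 + 16 + 36 + 36 = 176
||T||_HS = sqrt(176) = 13.2665

13.2665


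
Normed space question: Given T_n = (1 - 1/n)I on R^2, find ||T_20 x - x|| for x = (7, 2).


T_20 x - x = (1 - 1/20)x - x = -x/20
||x|| = sqrt(53) = 7.2801
||T_20 x - x|| = ||x||/20 = 7.2801/20 = 0.3640

0.3640


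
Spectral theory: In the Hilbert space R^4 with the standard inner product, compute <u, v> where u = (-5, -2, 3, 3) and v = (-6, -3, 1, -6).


Computing the standard inner product <u, v> = sum u_i * v_i
= -5*-6 + -2*-3 + 3*1 + 3*-6
= 30 + 6 + 3 + -18
= 21

21


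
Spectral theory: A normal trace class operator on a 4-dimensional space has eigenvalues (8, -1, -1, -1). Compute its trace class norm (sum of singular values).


For a normal operator, singular values equal |eigenvalues|.
Trace norm = sum |lambda_i| = 8 + 1 + 1 + 1
= 11

11


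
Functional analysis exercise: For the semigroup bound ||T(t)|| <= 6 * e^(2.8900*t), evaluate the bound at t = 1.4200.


||T(1.4200)|| <= 6 * exp(2.8900 * 1.4200)
= 6 * exp(4.1038)
= 6 * 60.5700
= 363.4201

363.4201


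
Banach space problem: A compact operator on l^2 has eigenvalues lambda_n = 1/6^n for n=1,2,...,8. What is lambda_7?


The eigenvalue formula gives lambda_7 = 1/6^7
= 1/279936
= 3.5722e-06

3.5722e-06


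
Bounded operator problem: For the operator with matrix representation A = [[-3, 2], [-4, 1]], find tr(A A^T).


trace(A * A^T) = sum of squares of all entries
= (-3)^2 + 2^2 + (-4)^2 + 1^2
= 9 + 4 + 16 + 1
= 30

30


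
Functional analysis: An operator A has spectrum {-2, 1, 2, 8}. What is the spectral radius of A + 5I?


Spectrum of A + 5I = {3, 6, 7, 13}
Spectral radius = max |lambda| over the shifted spectrum
= max(3, 6, 7, 13) = 13

13


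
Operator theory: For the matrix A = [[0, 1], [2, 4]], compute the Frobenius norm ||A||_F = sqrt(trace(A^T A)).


||A||_F^2 = sum a_ij^2
= 0^2 + 1^2 + 2^2 + 4^2
= 0 + 1 + 4 + 16 = 21
||A||_F = sqrt(21) = 4.5826

4.5826


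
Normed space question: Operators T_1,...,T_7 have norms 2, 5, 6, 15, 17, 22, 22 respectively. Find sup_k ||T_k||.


By the Uniform Boundedness Principle, the supremum of norms is finite.
sup_k ||T_k|| = max(2, 5, 6, 15, 17, 22, 22) = 22

22


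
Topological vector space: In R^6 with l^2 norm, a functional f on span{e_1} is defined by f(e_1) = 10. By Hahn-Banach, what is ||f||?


The norm of f is given by ||f|| = sup_{||x||=1} |f(x)|.
On span{e_1}, ||e_1|| = 1, so ||f|| = |f(e_1)| / ||e_1||
= |10| / 1 = 10.0000

10.0000


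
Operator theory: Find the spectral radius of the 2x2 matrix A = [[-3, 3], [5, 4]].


For a 2x2 matrix, eigenvalues satisfy lambda^2 - (trace)*lambda + det = 0
trace = -3 + 4 = 1
det = -3*4 - 3*5 = -27
discriminant = 1^2 - 4*(-27) = 109
spectral radius = max |eigenvalue| = 5.7202

5.7202


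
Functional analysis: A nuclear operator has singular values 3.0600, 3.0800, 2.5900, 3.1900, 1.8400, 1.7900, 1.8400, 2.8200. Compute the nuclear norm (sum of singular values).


The nuclear norm is the sum of all singular values.
||T||_1 = 3.0600 + 3.0800 + 2.5900 + 3.1900 + 1.8400 + 1.7900 + 1.8400 + 2.8200
= 20.2100

20.2100


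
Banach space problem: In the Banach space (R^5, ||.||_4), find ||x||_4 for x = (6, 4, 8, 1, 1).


The l^4 norm = (sum |x_i|^4)^(1/4)
Sum of 4th powers = 1296 + 256 + 4096 + 1 + 1 = 5650
||x||_4 = (5650)^(1/4) = 8.6699

8.6699


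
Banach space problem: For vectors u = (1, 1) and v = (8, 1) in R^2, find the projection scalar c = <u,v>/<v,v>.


Computing <u,v> = 1*8 + 1*1 = 9
Computing <v,v> = 8^2 + 1^2 = 65
Projection coefficient = 9/65 = 0.1385

0.1385


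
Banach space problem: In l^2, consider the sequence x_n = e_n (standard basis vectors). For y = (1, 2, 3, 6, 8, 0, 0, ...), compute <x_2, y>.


x_2 = e_2 is the standard basis vector with 1 in position 2.
<x_2, y> = y_2 = 2
As n -> infinity, <x_n, y> -> 0, confirming weak convergence of (x_n) to 0.

2


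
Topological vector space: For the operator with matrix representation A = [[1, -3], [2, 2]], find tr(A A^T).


trace(A * A^T) = sum of squares of all entries
= 1^2 + (-3)^2 + 2^2 + 2^2
= 1 + 9 + 4 + 4
= 18

18


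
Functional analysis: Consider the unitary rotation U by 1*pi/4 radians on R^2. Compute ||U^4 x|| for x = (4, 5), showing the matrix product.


U is a rotation by theta = 1*pi/4
U^4 = rotation by 4*theta = 4*pi/4
cos(4*pi/4) = -1.0000, sin(4*pi/4) = 0.0000
U^4 x = (-1.0000 * 4 - 0.0000 * 5, 0.0000 * 4 + -1.0000 * 5)
= (-4.0000, -5.0000)
||U^4 x|| = sqrt((-4.0000)^2 + (-5.0000)^2) = sqrt(41.0000) = 6.4031

6.4031


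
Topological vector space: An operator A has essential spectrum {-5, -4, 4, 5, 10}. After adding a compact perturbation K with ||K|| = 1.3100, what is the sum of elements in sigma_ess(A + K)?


By Weyl's theorem, the essential spectrum is invariant under compact perturbations.
sigma_ess(A + K) = sigma_ess(A) = {-5, -4, 4, 5, 10}
Sum = -5 + -4 + 4 + 5 + 10 = 10

10


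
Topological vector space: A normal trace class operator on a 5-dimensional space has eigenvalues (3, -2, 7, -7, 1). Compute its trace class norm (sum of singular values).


For a normal operator, singular values equal |eigenvalues|.
Trace norm = sum |lambda_i| = 3 + 2 + 7 + 7 + 1
= 20

20


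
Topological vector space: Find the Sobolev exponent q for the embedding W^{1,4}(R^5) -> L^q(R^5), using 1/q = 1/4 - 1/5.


Using the Sobolev embedding formula: 1/q = 1/p - k/n
1/q = 1/4 - 1/5 = 1/20
q = 1/(1/20) = 20

20.0000


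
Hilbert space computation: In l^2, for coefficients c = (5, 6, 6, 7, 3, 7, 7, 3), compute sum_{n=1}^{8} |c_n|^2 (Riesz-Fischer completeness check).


sum |c_n|^2 = 5^2 + 6^2 + 6^2 + 7^2 + 3^2 + 7^2 + 7^2 + 3^2
= 25 + 36 + 36 + 49 + 9 + 49 + 49 + 9
= 262

262


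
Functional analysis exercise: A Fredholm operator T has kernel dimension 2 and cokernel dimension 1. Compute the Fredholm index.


The Fredholm index is defined as ind(T) = dim(ker T) - dim(coker T)
= 2 - 1
= 1

1


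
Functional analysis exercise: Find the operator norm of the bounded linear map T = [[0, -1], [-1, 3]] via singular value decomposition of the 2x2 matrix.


A^T A = [[1, -3], [-3, 10]]
trace(A^T A) = 11, det(A^T A) = 1
discriminant = 11^2 - 4*1 = 117
Largest eigenvalue of A^T A = (trace + sqrt(disc))/2 = 10.9083
||T|| = sqrt(10.9083) = 3.3028

3.3028


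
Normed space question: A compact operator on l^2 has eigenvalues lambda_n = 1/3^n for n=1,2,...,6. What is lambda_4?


The eigenvalue formula gives lambda_4 = 1/3^4
= 1/81
= 0.0123

0.0123


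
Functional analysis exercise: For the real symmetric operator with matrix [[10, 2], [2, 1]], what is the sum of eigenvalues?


For a self-adjoint (symmetric) matrix, the eigenvalues are real.
The sum of eigenvalues equals the trace of the matrix.
trace = 10 + 1 = 11

11


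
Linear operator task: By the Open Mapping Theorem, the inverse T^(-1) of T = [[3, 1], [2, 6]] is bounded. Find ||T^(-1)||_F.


det(T) = 3*6 - 1*2 = 16
T^(-1) = (1/16) * [[6, -1], [-2, 3]] = [[0.3750, -0.0625], [-0.1250, 0.1875]]
||T^(-1)||_F^2 = 0.3750^2 + (-0.0625)^2 + (-0.1250)^2 + 0.1875^2 = 0.1953
||T^(-1)||_F = sqrt(0.1953) = 0.4419

0.4419


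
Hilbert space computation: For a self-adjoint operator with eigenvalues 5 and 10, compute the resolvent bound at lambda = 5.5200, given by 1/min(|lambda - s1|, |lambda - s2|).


dist(5.5200, {5, 10}) = min(|5.5200 - 5|, |5.5200 - 10|)
= min(0.5200, 4.4800) = 0.5200
Resolvent bound = 1/0.5200 = 1.9231

1.9231


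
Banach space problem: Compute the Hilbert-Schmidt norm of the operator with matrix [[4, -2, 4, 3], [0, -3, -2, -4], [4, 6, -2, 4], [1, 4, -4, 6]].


The Hilbert-Schmidt norm is sqrt(sum of squares of all entries).
Sum of squares = 4^2 + (-2)^2 + 4^2 + 3^2 + 0^2 + (-3)^2 + (-2)^2 + (-4)^2 + 4^2 + 6^2 + (-2)^2 + 4^2 + 1^2 + 4^2 + (-4)^2 + 6^2
= 16 + 4 + 16 + 9 + 0 + 9 + 4 + 16 + 16 + 36 + 4 + 16 + 1 + 16 + 16 + 36 = 215
||T||_HS = sqrt(215) = 14.6629

14.6629


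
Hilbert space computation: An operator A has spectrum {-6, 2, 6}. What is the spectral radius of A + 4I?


Spectrum of A + 4I = {-2, 6, 10}
Spectral radius = max |lambda| over the shifted spectrum
= max(2, 6, 10) = 10

10


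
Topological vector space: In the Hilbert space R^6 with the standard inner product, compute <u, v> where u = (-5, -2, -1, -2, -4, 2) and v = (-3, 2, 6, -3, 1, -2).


Computing the standard inner product <u, v> = sum u_i * v_i
= -5*-3 + -2*2 + -1*6 + -2*-3 + -4*1 + 2*-2
= 15 + -4 + -6 + 6 + -4 + -4
= 3

3


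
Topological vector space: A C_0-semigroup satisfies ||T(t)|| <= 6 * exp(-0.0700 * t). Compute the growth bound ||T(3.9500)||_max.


||T(3.9500)|| <= 6 * exp(-0.0700 * 3.9500)
= 6 * exp(-0.2765)
= 6 * 0.7584
= 4.5506

4.5506


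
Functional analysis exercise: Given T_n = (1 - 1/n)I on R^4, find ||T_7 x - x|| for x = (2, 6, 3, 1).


T_7 x - x = (1 - 1/7)x - x = -x/7
||x|| = sqrt(50) = 7.0711
||T_7 x - x|| = ||x||/7 = 7.0711/7 = 1.0102

1.0102


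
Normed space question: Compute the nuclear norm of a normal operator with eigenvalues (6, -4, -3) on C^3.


For a normal operator, singular values equal |eigenvalues|.
Trace norm = sum |lambda_i| = 6 + 4 + 3
= 13

13


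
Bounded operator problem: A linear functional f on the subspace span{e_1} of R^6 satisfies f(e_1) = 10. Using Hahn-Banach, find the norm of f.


The norm of f is given by ||f|| = sup_{||x||=1} |f(x)|.
On span{e_1}, ||e_1|| = 1, so ||f|| = |f(e_1)| / ||e_1||
= |10| / 1 = 10.0000

10.0000


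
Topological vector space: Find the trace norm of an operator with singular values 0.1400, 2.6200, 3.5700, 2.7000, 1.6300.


The nuclear norm is the sum of all singular values.
||T||_1 = 0.1400 + 2.6200 + 3.5700 + 2.7000 + 1.6300
= 10.6600

10.6600


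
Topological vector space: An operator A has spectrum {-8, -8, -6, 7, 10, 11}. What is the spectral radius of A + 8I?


Spectrum of A + 8I = {0, 0, 2, 15, 18, 19}
Spectral radius = max |lambda| over the shifted spectrum
= max(0, 0, 2, 15, 18, 19) = 19

19


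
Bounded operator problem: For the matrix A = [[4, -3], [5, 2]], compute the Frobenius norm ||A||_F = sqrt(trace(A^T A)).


||A||_F^2 = sum a_ij^2
= 4^2 + (-3)^2 + 5^2 + 2^2
= 16 + 9 + 25 + 4 = 54
||A||_F = sqrt(54) = 7.3485

7.3485


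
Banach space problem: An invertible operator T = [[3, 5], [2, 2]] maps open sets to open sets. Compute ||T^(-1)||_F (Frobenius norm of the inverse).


det(T) = 3*2 - 5*2 = -4
T^(-1) = (1/-4) * [[2, -5], [-2, 3]] = [[-0.5000, 1.2500], [0.5000, -0.7500]]
||T^(-1)||_F^2 = (-0.5000)^2 + 1.2500^2 + 0.5000^2 + (-0.7500)^2 = 2.6250
||T^(-1)||_F = sqrt(2.6250) = 1.6202

1.6202


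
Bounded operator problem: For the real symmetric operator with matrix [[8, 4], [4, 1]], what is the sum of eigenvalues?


For a self-adjoint (symmetric) matrix, the eigenvalues are real.
The sum of eigenvalues equals the trace of the matrix.
trace = 8 + 1 = 9

9


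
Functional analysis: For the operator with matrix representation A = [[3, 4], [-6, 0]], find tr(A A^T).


trace(A * A^T) = sum of squares of all entries
= 3^2 + 4^2 + (-6)^2 + 0^2
= 9 + 16 + 36 + 0
= 61

61


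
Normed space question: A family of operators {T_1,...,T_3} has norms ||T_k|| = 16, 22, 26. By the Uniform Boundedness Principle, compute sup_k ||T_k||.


By the Uniform Boundedness Principle, the supremum of norms is finite.
sup_k ||T_k|| = max(16, 22, 26) = 26

26


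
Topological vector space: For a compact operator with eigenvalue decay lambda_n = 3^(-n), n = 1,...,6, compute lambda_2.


The eigenvalue formula gives lambda_2 = 1/3^2
= 1/9
= 0.1111

0.1111


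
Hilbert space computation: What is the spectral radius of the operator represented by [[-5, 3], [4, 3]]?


For a 2x2 matrix, eigenvalues satisfy lambda^2 - (trace)*lambda + det = 0
trace = -5 + 3 = -2
det = -5*3 - 3*4 = -27
discriminant = (-2)^2 - 4*(-27) = 112
spectral radius = max |eigenvalue| = 6.2915

6.2915


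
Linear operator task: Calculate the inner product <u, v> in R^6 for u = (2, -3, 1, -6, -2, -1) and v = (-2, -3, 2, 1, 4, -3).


Computing the standard inner product <u, v> = sum u_i * v_i
= 2*-2 + -3*-3 + 1*2 + -6*1 + -2*4 + -1*-3
= -4 + 9 + 2 + -6 + -8 + 3
= -4

-4


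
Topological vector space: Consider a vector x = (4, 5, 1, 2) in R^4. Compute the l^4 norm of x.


The l^4 norm = (sum |x_i|^4)^(1/4)
Sum of 4th powers = 256 + 625 + 1 + 16 = 898
||x||_4 = (898)^(1/4) = 5.4742

5.4742


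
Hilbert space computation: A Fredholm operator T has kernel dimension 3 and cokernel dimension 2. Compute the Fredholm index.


The Fredholm index is defined as ind(T) = dim(ker T) - dim(coker T)
= 3 - 2
= 1

1


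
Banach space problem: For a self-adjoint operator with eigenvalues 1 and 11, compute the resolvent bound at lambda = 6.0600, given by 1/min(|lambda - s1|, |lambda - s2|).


dist(6.0600, {1, 11}) = min(|6.0600 - 1|, |6.0600 - 11|)
= min(5.0600, 4.9400) = 4.9400
Resolvent bound = 1/4.9400 = 0.2024

0.2024


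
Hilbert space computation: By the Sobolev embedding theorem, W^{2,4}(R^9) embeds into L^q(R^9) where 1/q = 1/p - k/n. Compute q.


Using the Sobolev embedding formula: 1/q = 1/p - k/n
1/q = 1/4 - 2/9 = 1/36
q = 1/(1/36) = 36

36.0000


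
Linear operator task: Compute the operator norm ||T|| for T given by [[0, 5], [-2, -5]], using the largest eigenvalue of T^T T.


A^T A = [[4, 10], [10, 50]]
trace(A^T A) = 54, det(A^T A) = 100
discriminant = 54^2 - 4*100 = 2516
Largest eigenvalue of A^T A = (trace + sqrt(disc))/2 = 52.0799
||T|| = sqrt(52.0799) = 7.2166

7.2166


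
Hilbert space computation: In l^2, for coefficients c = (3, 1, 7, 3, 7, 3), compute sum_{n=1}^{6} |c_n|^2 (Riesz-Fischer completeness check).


sum |c_n|^2 = 3^2 + 1^2 + 7^2 + 3^2 + 7^2 + 3^2
= 9 + 1 + 49 + 9 + 49 + 9
= 126

126


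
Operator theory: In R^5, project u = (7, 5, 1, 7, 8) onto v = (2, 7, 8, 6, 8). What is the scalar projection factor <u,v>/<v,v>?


Computing <u,v> = 7*2 + 5*7 + 1*8 + 7*6 + 8*8 = 163
Computing <v,v> = 2^2 + 7^2 + 8^2 + 6^2 + 8^2 = 217
Projection coefficient = 163/217 = 0.7512

0.7512


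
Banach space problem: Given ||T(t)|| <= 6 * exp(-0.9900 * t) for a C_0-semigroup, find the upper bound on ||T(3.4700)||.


||T(3.4700)|| <= 6 * exp(-0.9900 * 3.4700)
= 6 * exp(-3.4353)
= 6 * 0.0322
= 0.1933

0.1933


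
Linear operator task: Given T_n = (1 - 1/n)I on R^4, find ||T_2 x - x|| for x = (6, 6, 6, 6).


T_2 x - x = (1 - 1/2)x - x = -x/2
||x|| = sqrt(144) = 12.0000
||T_2 x - x|| = ||x||/2 = 12.0000/2 = 6.0000

6.0000


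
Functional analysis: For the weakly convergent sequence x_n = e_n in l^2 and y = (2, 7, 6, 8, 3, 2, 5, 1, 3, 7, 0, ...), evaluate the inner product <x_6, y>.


x_6 = e_6 is the standard basis vector with 1 in position 6.
<x_6, y> = y_6 = 2
As n -> infinity, <x_n, y> -> 0, confirming weak convergence of (x_n) to 0.

2


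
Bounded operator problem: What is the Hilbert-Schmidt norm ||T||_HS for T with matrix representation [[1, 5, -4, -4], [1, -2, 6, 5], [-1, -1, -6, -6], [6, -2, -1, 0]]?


The Hilbert-Schmidt norm is sqrt(sum of squares of all entries).
Sum of squares = 1^2 + 5^2 + (-4)^2 + (-4)^2 + 1^2 + (-2)^2 + 6^2 + 5^2 + (-1)^2 + (-1)^2 + (-6)^2 + (-6)^2 + 6^2 + (-2)^2 + (-1)^2 + 0^2
= 1 + 25 + 16 + 16 + 1 + 4 + 36 + 25 + 1 + 1 + 36 + 36 + 36 + 4 + 1 + 0 = 239
||T||_HS = sqrt(239) = 15.4596

15.4596


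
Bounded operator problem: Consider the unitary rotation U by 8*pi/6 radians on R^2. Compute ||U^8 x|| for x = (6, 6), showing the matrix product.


U is a rotation by theta = 8*pi/6
U^8 = rotation by 8*theta = 64*pi/6 = 4*pi/6 (mod 2*pi)
cos(4*pi/6) = -0.5000, sin(4*pi/6) = 0.8660
U^8 x = (-0.5000 * 6 - 0.8660 * 6, 0.8660 * 6 + -0.5000 * 6)
= (-8.1962, 2.1962)
||U^8 x|| = sqrt((-8.1962)^2 + 2.1962^2) = sqrt(72.0000) = 8.4853

8.4853


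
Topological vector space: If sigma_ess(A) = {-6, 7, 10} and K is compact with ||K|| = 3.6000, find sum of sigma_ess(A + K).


By Weyl's theorem, the essential spectrum is invariant under compact perturbations.
sigma_ess(A + K) = sigma_ess(A) = {-6, 7, 10}
Sum = -6 + 7 + 10 = 11

11


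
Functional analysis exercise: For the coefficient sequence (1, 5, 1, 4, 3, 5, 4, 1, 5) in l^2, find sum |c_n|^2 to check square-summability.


sum |c_n|^2 = 1^2 + 5^2 + 1^2 + 4^2 + 3^2 + 5^2 + 4^2 + 1^2 + 5^2
= 1 + 25 + 1 + 16 + 9 + 25 + 16 + 1 + 25
= 119

119


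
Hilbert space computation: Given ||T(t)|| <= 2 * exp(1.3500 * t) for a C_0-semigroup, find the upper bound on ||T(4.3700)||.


||T(4.3700)|| <= 2 * exp(1.3500 * 4.3700)
= 2 * exp(5.8995)
= 2 * 364.8550
= 729.7100

729.7100


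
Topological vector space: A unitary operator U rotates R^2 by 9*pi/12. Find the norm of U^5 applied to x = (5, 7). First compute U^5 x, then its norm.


U is a rotation by theta = 9*pi/12
U^5 = rotation by 5*theta = 45*pi/12 = 21*pi/12 (mod 2*pi)
cos(21*pi/12) = 0.7071, sin(21*pi/12) = -0.7071
U^5 x = (0.7071 * 5 - -0.7071 * 7, -0.7071 * 5 + 0.7071 * 7)
= (8.4853, 1.4142)
||U^5 x|| = sqrt(8.4853^2 + 1.4142^2) = sqrt(74.0000) = 8.6023

8.6023


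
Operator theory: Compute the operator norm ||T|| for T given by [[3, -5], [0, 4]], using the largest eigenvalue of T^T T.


A^T A = [[9, -15], [-15, 41]]
trace(A^T A) = 50, det(A^T A) = 144
discriminant = 50^2 - 4*144 = 1924
Largest eigenvalue of A^T A = (trace + sqrt(disc))/2 = 46.9317
||T|| = sqrt(46.9317) = 6.8507

6.8507


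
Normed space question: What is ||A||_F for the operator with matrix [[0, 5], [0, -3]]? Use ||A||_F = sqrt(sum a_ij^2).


||A||_F^2 = sum a_ij^2
= 0^2 + 5^2 + 0^2 + (-3)^2
= 0 + 25 + 0 + 9 = 34
||A||_F = sqrt(34) = 5.8310

5.8310


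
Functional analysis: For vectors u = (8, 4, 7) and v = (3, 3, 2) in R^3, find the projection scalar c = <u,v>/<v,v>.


Computing <u,v> = 8*3 + 4*3 + 7*2 = 50
Computing <v,v> = 3^2 + 3^2 + 2^2 = 22
Projection coefficient = 50/22 = 2.2727

2.2727


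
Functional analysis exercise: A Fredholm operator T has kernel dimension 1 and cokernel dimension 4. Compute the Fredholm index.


The Fredholm index is defined as ind(T) = dim(ker T) - dim(coker T)
= 1 - 4
= -3

-3


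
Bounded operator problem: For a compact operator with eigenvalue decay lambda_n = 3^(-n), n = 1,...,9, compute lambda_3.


The eigenvalue formula gives lambda_3 = 1/3^3
= 1/27
= 0.0370

0.0370


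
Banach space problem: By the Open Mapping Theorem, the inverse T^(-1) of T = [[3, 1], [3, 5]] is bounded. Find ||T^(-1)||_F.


det(T) = 3*5 - 1*3 = 12
T^(-1) = (1/12) * [[5, -1], [-3, 3]] = [[0.4167, -0.0833], [-0.2500, 0.2500]]
||T^(-1)||_F^2 = 0.4167^2 + (-0.0833)^2 + (-0.2500)^2 + 0.2500^2 = 0.3056
||T^(-1)||_F = sqrt(0.3056) = 0.5528

0.5528


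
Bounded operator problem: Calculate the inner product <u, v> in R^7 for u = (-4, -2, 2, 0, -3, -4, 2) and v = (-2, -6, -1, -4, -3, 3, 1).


Computing the standard inner product <u, v> = sum u_i * v_i
= -4*-2 + -2*-6 + 2*-1 + 0*-4 + -3*-3 + -4*3 + 2*1
= 8 + 12 + -2 + 0 + 9 + -12 + 2
= 17

17


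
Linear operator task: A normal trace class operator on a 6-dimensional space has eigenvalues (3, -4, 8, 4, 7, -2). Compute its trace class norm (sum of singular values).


For a normal operator, singular values equal |eigenvalues|.
Trace norm = sum |lambda_i| = 3 + 4 + 8 + 4 + 7 + 2
= 28

28


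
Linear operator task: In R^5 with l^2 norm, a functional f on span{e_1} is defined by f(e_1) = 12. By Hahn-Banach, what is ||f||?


The norm of f is given by ||f|| = sup_{||x||=1} |f(x)|.
On span{e_1}, ||e_1|| = 1, so ||f|| = |f(e_1)| / ||e_1||
= |12| / 1 = 12.0000

12.0000


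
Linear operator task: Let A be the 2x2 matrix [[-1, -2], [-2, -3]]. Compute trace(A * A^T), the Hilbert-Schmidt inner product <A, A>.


trace(A * A^T) = sum of squares of all entries
= (-1)^2 + (-2)^2 + (-2)^2 + (-3)^2
= 1 + 4 + 4 + 9
= 18

18


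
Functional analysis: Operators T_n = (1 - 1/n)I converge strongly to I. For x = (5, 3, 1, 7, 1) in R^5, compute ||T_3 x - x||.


T_3 x - x = (1 - 1/3)x - x = -x/3
||x|| = sqrt(85) = 9.2195
||T_3 x - x|| = ||x||/3 = 9.2195/3 = 3.0732

3.0732


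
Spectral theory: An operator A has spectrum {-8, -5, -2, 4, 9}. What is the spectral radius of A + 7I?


Spectrum of A + 7I = {-1, 2, 5, 11, 16}
Spectral radius = max |lambda| over the shifted spectrum
= max(1, 2, 5, 11, 16) = 16

16


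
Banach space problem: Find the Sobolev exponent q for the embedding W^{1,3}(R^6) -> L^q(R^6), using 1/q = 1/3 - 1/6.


Using the Sobolev embedding formula: 1/q = 1/p - k/n
1/q = 1/3 - 1/6 = 1/6
q = 1/(1/6) = 6

6.0000


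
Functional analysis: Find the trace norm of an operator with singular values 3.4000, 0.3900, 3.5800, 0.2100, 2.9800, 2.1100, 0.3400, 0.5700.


The nuclear norm is the sum of all singular values.
||T||_1 = 3.4000 + 0.3900 + 3.5800 + 0.2100 + 2.9800 + 2.1100 + 0.3400 + 0.5700
= 13.5800

13.5800


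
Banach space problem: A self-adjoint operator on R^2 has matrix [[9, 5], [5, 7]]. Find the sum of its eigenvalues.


For a self-adjoint (symmetric) matrix, the eigenvalues are real.
The sum of eigenvalues equals the trace of the matrix.
trace = 9 + 7 = 16

16


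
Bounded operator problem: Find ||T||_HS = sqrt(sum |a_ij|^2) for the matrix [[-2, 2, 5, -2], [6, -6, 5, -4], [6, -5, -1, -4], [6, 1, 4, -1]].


The Hilbert-Schmidt norm is sqrt(sum of squares of all entries).
Sum of squares = (-2)^2 + 2^2 + 5^2 + (-2)^2 + 6^2 + (-6)^2 + 5^2 + (-4)^2 + 6^2 + (-5)^2 + (-1)^2 + (-4)^2 + 6^2 + 1^2 + 4^2 + (-1)^2
= 4 + 4 + 25 + 4 + 36 + 36 + 25 + 16 + 36 + 25 + 1 + 16 + 36 + 1 + 16 + 1 = 282
||T||_HS = sqrt(282) = 16.7929

16.7929


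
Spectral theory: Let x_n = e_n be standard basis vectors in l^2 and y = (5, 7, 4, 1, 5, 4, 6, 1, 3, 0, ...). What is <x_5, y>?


x_5 = e_5 is the standard basis vector with 1 in position 5.
<x_5, y> = y_5 = 5
As n -> infinity, <x_n, y> -> 0, confirming weak convergence of (x_n) to 0.

5


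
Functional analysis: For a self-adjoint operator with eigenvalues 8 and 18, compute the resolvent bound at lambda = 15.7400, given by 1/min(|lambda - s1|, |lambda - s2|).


dist(15.7400, {8, 18}) = min(|15.7400 - 8|, |15.7400 - 18|)
= min(7.7400, 2.2600) = 2.2600
Resolvent bound = 1/2.2600 = 0.4425

0.4425


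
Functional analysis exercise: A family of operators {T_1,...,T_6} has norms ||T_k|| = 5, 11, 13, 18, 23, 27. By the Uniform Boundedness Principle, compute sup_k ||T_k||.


By the Uniform Boundedness Principle, the supremum of norms is finite.
sup_k ||T_k|| = max(5, 11, 13, 18, 23, 27) = 27

27


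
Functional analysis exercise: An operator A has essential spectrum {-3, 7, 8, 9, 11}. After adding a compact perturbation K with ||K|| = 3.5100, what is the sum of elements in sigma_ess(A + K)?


By Weyl's theorem, the essential spectrum is invariant under compact perturbations.
sigma_ess(A + K) = sigma_ess(A) = {-3, 7, 8, 9, 11}
Sum = -3 + 7 + 8 + 9 + 11 = 32

32


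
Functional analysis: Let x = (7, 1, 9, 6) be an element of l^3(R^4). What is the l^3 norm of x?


The l^3 norm = (sum |x_i|^3)^(1/3)
Sum of 3th powers = 343 + 1 + 729 + 216 = 1289
||x||_3 = (1289)^(1/3) = 10.8831

10.8831


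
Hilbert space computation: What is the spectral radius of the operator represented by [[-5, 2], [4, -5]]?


For a 2x2 matrix, eigenvalues satisfy lambda^2 - (trace)*lambda + det = 0
trace = -5 + -5 = -10
det = -5*-5 - 2*4 = 17
discriminant = (-10)^2 - 4*(17) = 32
spectral radius = max |eigenvalue| = 7.8284

7.8284


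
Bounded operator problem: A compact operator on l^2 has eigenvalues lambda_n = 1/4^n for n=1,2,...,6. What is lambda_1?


The eigenvalue formula gives lambda_1 = 1/4^1
= 1/4
= 0.2500

0.2500


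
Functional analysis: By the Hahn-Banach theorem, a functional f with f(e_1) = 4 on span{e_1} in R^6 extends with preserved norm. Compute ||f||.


The norm of f is given by ||f|| = sup_{||x||=1} |f(x)|.
On span{e_1}, ||e_1|| = 1, so ||f|| = |f(e_1)| / ||e_1||
= |4| / 1 = 4.0000

4.0000


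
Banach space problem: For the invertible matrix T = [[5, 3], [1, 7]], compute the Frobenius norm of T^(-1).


det(T) = 5*7 - 3*1 = 32
T^(-1) = (1/32) * [[7, -3], [-1, 5]] = [[0.2188, -0.0938], [-0.0312, 0.1562]]
||T^(-1)||_F^2 = 0.2188^2 + (-0.0938)^2 + (-0.0312)^2 + 0.1562^2 = 0.0820
||T^(-1)||_F = sqrt(0.0820) = 0.2864

0.2864


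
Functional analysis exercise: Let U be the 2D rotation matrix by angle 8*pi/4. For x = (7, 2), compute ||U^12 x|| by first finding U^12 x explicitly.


U is a rotation by theta = 8*pi/4
U^12 = rotation by 12*theta = 96*pi/4 = 0*pi/4 (mod 2*pi)
cos(0*pi/4) = 1.0000, sin(0*pi/4) = 0.0000
U^12 x = (1.0000 * 7 - 0.0000 * 2, 0.0000 * 7 + 1.0000 * 2)
= (7.0000, 2.0000)
||U^12 x|| = sqrt(7.0000^2 + 2.0000^2) = sqrt(53.0000) = 7.2801

7.2801


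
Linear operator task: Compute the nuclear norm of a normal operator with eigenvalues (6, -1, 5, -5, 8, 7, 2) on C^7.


For a normal operator, singular values equal |eigenvalues|.
Trace norm = sum |lambda_i| = 6 + 1 + 5 + 5 + 8 + 7 + 2
= 34

34


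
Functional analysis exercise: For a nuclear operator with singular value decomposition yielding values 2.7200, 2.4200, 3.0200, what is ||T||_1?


The nuclear norm is the sum of all singular values.
||T||_1 = 2.7200 + 2.4200 + 3.0200
= 8.1600

8.1600


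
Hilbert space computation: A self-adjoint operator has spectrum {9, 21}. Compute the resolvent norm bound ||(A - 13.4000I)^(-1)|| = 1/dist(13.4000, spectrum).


dist(13.4000, {9, 21}) = min(|13.4000 - 9|, |13.4000 - 21|)
= min(4.4000, 7.6000) = 4.4000
Resolvent bound = 1/4.4000 = 0.2273

0.2273


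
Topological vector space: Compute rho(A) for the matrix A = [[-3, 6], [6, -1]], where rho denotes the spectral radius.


For a 2x2 matrix, eigenvalues satisfy lambda^2 - (trace)*lambda + det = 0
trace = -3 + -1 = -4
det = -3*-1 - 6*6 = -33
discriminant = (-4)^2 - 4*(-33) = 148
spectral radius = max |eigenvalue| = 8.0828

8.0828


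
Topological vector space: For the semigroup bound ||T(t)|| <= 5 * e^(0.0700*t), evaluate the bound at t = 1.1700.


||T(1.1700)|| <= 5 * exp(0.0700 * 1.1700)
= 5 * exp(0.0819)
= 5 * 1.0853
= 5.4267

5.4267


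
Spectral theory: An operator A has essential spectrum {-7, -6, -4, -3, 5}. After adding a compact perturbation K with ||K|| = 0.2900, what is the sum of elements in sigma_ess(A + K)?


By Weyl's theorem, the essential spectrum is invariant under compact perturbations.
sigma_ess(A + K) = sigma_ess(A) = {-7, -6, -4, -3, 5}
Sum = -7 + -6 + -4 + -3 + 5 = -15

-15
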